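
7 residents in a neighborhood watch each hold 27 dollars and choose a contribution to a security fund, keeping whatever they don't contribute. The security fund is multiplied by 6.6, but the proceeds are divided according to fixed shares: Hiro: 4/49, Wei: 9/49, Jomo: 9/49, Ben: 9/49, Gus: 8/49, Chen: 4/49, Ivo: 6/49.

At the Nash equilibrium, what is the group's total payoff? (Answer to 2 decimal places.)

793.80 dollars

Each unit j contributes comes back to j as 6.6 × (j's share), so j prefers to contribute only if that share exceeds 1/6.6 = 0.1515; otherwise keeping the unit dominates.
Wei, Jomo, Ben and Gus clear that bar, contributing 27 each; the remaining 3 contribute 0. Total contributed: 108.
The security fund pays out 6.6 × 108 = 712.80 in total (split across the unequal shares, but the aggregate is all that matters for the group sum).
The 3 free-riders keep 27 each, adding 81. Group total = 81 + 712.80 = 793.80.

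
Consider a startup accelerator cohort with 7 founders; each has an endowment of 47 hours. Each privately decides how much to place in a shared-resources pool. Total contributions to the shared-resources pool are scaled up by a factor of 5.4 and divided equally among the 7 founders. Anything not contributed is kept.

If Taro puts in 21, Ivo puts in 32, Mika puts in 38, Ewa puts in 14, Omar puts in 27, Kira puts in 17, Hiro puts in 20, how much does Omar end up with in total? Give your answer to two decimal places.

Total contributed: 21 + 32 + 38 + 14 + 27 + 17 + 20 = 169.
Each receives 5.4 × 169 / 7 = 130.37 from the shared-resources pool.
Omar keeps 47 − 27 = 20, so Omar's payoff is 20 + 130.37 = 150.37.

150.37 hours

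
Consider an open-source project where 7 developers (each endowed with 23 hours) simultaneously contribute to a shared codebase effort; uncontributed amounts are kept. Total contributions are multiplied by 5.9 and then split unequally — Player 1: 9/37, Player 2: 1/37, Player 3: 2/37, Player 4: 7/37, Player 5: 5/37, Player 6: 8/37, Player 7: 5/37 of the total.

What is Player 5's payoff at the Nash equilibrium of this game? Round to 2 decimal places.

Each unit j contributes comes back to j as 5.9 × (j's share), so j prefers to contribute only if that share exceeds 1/5.9 = 0.1695; otherwise keeping the unit dominates.
Player 1, Player 4 and Player 6 clear that bar, contributing 23 each; the remaining 4 contribute 0. Total contributed: 69.
Player 5 keeps 23 and receives 5.9 × 69 × 5/37 = 55.01 from the shared codebase effort, for a payoff of 78.01.

78.01 hours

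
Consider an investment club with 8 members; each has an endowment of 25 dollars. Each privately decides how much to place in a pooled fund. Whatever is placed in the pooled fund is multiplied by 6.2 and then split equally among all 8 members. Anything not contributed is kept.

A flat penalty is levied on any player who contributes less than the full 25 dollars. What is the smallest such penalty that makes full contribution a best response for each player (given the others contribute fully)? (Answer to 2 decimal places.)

5.63 dollars

Given the others contribute fully, the best deviation is to contribute 0 (any partial contribution still incurs the fine and gives up units whose private return 0.7750 is below 1).
Deviating from 25 to 0 saves 25 dollars but forfeits the deviator's share of the drop in the pooled fund: 6.2/8 × 25 = 19.37.
So the deviation gain is 25 − 19.37 = 5.63, and the fine must be at least 5.63 dollars to wipe it out.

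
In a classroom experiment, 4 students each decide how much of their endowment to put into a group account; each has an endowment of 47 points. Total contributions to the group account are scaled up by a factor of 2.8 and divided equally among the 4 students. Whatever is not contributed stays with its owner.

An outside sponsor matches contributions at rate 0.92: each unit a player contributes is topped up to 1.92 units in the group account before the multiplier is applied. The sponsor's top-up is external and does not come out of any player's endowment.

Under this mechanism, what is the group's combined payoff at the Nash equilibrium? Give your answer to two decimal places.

1010.69 points

With the mechanism, a contributed unit returns 2.8 × 1.92 / 4 = 1.3440 per unit of net cost to the contributor — now above 1 — so contributing fully is weakly dominant for every player.
So the Nash equilibrium is full contribution by all 4; the group earns 2.8 × 1.92 × 188 = 1010.69.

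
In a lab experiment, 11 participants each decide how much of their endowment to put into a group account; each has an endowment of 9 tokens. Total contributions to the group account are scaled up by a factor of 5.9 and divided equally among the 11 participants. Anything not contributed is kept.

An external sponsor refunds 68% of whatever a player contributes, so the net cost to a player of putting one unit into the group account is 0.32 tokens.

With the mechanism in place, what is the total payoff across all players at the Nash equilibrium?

The effective private return per unit is now (5.9/11) / 0.32 = 1.6761 > 1, so every player's dominant strategy flips to full contribution.
At the Nash equilibrium everyone contributes 9. Group total payoff = 11 × (9 × 0.68 + 5.9 × 9) = 651.42.

651.42 tokens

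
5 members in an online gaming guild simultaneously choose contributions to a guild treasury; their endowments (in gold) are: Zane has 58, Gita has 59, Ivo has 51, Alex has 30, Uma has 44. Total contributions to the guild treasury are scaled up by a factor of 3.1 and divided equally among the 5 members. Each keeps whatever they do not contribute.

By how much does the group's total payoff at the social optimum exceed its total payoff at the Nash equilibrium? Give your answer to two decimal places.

The private return per contributed unit is 3.1/5 = 0.6200 < 1 for every player regardless of endowment, so the Nash equilibrium is zero contribution and the group total is Σ E_j = 58 + 59 + 51 + 30 + 44 = 242.
Each contributed unit returns 3.100 to the group, so the social optimum is full contribution by everyone: group total = 3.100 × 242 = 750.20.
Efficiency loss = (3.100 − 1) × 242 = 508.20.

508.20 gold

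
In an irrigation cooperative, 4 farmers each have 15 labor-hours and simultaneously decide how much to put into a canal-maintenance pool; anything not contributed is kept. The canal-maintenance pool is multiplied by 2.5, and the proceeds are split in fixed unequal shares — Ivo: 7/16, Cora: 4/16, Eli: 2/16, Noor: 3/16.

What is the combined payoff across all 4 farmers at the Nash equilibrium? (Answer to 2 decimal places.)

Each unit j contributes comes back to j as 2.5 × (j's share), so j prefers to contribute only if that share exceeds 1/2.5 = 0.4000; otherwise keeping the unit dominates.
The only share above 0.4000 is Ivo's 7/16, contributing 15; the remaining 3 contribute 0. Total contributed: 15.
The canal-maintenance pool pays out 2.5 × 15 = 37.50 in total (split across the unequal shares, but the aggregate is all that matters for the group sum).
The 3 free-riders keep 15 each, adding 45. Group total = 45 + 37.50 = 82.50.

82.50 labor-hours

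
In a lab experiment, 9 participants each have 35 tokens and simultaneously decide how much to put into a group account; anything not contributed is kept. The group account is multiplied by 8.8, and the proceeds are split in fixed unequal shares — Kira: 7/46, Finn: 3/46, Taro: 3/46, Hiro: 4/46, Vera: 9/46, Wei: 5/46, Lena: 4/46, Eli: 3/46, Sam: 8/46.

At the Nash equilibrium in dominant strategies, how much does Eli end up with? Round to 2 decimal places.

For player j, contributing a unit is worthwhile iff 8.8 × (j's share) ≥ 1, i.e. iff j's share is at least 0.1136.
Kira, Vera and Sam are above the threshold, contributing 35 each; the remaining 6 contribute 0. Total contributed: 105.
Eli keeps 35 and receives 8.8 × 105 × 3/46 = 60.26 from the group account, for a payoff of 95.26.

95.26 tokens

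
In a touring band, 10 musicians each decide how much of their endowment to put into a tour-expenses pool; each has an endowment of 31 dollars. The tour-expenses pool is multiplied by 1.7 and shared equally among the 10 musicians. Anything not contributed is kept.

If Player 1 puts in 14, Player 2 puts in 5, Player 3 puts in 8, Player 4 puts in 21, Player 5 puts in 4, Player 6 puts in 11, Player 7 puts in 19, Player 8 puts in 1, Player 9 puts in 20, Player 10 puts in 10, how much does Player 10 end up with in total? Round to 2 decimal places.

40.21 dollars

Total contributed: 14 + 5 + 8 + 21 + 4 + 11 + 19 + 1 + 20 + 10 = 113.
Each receives 1.7 × 113 / 10 = 19.21 from the tour-expenses pool.
Player 10 keeps 31 − 10 = 21, so Player 10's payoff is 21 + 19.21 = 40.21.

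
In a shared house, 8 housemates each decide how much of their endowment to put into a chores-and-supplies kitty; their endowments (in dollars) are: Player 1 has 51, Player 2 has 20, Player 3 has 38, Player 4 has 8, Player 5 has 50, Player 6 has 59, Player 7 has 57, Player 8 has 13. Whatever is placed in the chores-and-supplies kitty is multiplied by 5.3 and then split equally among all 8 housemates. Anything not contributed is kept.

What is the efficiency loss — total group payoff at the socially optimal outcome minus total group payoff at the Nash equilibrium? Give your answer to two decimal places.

1272.80 dollars

The private return per contributed unit is 5.3/8 = 0.6625 < 1 for every player regardless of endowment, so the Nash equilibrium is zero contribution and the group total is Σ E_j = 51 + 20 + 38 + 8 + 50 + 59 + 57 + 13 = 296.
Each contributed unit returns 5.300 to the group, so the social optimum is full contribution by everyone: group total = 5.300 × 296 = 1568.80.
Efficiency loss = (5.300 − 1) × 296 = 1272.80.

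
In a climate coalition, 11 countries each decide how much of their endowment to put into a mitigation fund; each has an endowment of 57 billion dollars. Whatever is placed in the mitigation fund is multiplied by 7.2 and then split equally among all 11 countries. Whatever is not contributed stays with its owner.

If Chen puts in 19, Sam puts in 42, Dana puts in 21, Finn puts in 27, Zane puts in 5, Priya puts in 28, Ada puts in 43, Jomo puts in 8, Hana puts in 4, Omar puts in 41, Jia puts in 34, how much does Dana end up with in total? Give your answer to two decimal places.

Total contributed: 19 + 42 + 21 + 27 + 5 + 28 + 43 + 8 + 4 + 41 + 34 = 272.
Each receives 7.2 × 272 / 11 = 178.04 from the mitigation fund.
Dana keeps 57 − 21 = 36, so Dana's payoff is 36 + 178.04 = 214.04.

214.04 billion dollars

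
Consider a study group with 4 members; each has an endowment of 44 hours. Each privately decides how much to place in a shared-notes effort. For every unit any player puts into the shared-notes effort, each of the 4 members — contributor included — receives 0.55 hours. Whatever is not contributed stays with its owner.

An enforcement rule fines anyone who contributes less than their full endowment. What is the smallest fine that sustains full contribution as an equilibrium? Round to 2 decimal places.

19.80 hours

Given the others contribute fully, the best deviation is to contribute 0 (any partial contribution still incurs the fine and gives up units whose private return 0.55 is below 1).
Deviating from 44 to 0 saves 44 hours but forfeits the deviator's share of the drop in the shared-notes effort: 0.55 × 44 = 24.20.
So the deviation gain is 44 − 24.20 = 19.80, and the fine must be at least 19.80 hours to wipe it out.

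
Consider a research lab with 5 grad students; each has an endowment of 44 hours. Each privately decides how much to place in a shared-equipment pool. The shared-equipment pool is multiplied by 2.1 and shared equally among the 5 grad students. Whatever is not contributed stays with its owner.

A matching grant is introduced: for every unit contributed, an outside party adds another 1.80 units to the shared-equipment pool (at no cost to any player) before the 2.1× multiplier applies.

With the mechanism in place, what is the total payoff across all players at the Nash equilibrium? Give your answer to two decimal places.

1293.60 hours

The effective private return per unit is now 2.1 × 2.80 / 5 = 1.1760 > 1, so every player's dominant strategy flips to full contribution.
At the Nash equilibrium everyone contributes 44. Group total payoff = 2.1 × 2.80 × 220 = 1293.60.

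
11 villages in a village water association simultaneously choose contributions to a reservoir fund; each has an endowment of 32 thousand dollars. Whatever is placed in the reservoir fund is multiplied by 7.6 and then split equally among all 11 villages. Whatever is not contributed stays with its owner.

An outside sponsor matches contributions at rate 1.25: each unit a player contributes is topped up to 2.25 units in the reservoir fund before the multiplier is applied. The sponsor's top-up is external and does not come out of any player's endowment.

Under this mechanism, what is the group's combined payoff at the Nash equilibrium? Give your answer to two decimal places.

The effective private return per unit is now 7.6 × 2.25 / 11 = 1.5545 > 1, so every player's dominant strategy flips to full contribution.
So the Nash equilibrium is full contribution by all 11; the group earns 7.6 × 2.25 × 352 = 6019.20.

6019.20 thousand dollars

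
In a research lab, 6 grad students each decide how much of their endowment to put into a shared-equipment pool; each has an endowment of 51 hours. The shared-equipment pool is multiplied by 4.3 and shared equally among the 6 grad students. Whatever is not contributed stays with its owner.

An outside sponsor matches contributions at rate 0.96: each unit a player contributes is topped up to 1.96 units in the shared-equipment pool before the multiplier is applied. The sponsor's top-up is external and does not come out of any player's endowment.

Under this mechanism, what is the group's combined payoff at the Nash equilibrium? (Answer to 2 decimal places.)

2578.97 hours

The effective private return per unit is now 4.3 × 1.96 / 6 = 1.4047 > 1, so every player's dominant strategy flips to full contribution.
So the Nash equilibrium is full contribution by all 6; the group earns 4.3 × 1.96 × 306 = 2578.97.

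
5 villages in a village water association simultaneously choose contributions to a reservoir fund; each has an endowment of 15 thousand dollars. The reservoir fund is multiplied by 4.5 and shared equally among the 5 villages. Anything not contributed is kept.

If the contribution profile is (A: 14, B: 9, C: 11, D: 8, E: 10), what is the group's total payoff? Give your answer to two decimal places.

257.00 thousand dollars

Total contributed: 14 + 9 + 11 + 8 + 10 = 52; total kept: 5 × 15 − 52 = 23.
The reservoir fund pays out 4.5 × 52 = 234.00 in aggregate.
Group total = 23 + 234.00 = 257.00.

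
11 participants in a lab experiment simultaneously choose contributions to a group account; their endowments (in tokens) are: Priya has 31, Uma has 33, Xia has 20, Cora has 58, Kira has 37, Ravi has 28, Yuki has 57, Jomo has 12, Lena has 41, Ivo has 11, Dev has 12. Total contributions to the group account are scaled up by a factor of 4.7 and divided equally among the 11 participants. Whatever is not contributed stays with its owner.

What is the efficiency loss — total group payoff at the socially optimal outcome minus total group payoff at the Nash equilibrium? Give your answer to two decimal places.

1258.00 tokens

The private return per contributed unit is 4.7/11 = 0.4273 < 1 for every player regardless of endowment, so the Nash equilibrium is zero contribution and the group total is Σ E_j = 31 + 33 + 20 + 58 + 37 + 28 + 57 + 12 + 41 + 11 + 12 = 340.
Each contributed unit returns 4.700 to the group, so the social optimum is full contribution by everyone: group total = 4.700 × 340 = 1598.00.
Efficiency loss = (4.700 − 1) × 340 = 1258.00.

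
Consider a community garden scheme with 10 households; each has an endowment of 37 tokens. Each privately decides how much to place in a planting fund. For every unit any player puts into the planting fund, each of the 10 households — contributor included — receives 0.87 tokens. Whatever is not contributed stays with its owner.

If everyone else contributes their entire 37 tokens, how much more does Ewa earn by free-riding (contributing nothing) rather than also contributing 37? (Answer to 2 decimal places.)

Switching from a contribution of 37 to 0 lets Ewa keep an extra 37 tokens, but lowers the planting fund by 37, which costs Ewa their own share of that drop: 0.87 × 37 = 32.19.
Net gain = 37 − 32.19 = 4.81. The private return per contributed unit (0.87) is below 1, so free-riding is indeed the best response regardless of what the others do.

4.81 tokens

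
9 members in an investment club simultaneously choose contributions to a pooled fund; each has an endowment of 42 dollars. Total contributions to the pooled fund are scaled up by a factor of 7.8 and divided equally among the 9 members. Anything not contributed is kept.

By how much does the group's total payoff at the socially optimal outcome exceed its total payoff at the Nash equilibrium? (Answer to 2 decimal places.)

Each contributed unit returns 7.8/9 = 0.8667 to its contributor — below 1 — so contributing 0 is dominant for every player. At the Nash equilibrium everyone keeps their 42, and the group total is 9 × 42 = 378.
Each contributed unit returns 7.800 to the group as a whole (0.8667 to each of 9 players), which exceeds 1, so the social optimum is full contribution: group total = 7.800 × 378 = 2948.40.
Efficiency loss = 2948.40 − 378 = 2570.40.

2570.40 dollars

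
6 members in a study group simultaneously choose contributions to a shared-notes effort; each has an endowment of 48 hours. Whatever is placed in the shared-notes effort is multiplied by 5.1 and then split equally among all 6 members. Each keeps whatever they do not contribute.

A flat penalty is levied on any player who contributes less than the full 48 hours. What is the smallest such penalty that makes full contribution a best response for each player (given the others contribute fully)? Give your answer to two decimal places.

7.20 hours

Given the others contribute fully, the best deviation is to contribute 0 (any partial contribution still incurs the fine and gives up units whose private return 0.8500 is below 1).
Deviating from 48 to 0 saves 48 hours but forfeits the deviator's share of the drop in the shared-notes effort: 5.1/6 × 48 = 40.80.
So the deviation gain is 48 − 40.80 = 7.20, and the fine must be at least 7.20 hours to wipe it out.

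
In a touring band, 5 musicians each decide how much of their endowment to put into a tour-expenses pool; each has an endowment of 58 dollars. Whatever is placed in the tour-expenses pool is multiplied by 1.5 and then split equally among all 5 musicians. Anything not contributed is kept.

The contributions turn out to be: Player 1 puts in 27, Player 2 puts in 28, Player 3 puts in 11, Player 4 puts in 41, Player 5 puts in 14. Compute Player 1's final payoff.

Total contributed: 27 + 28 + 11 + 41 + 14 = 121.
Each receives 1.5 × 121 / 5 = 36.30 from the tour-expenses pool.
Player 1 keeps 58 − 27 = 31, so Player 1's payoff is 31 + 36.30 = 67.30.

67.30 dollars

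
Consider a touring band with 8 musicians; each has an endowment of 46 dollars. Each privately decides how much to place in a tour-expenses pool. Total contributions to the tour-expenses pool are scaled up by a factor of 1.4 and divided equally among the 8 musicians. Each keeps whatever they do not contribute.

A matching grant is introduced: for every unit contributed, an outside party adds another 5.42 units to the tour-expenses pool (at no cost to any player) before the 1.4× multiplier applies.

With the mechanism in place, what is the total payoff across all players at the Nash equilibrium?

3307.58 dollars

Under the mechanism each unit contributed yields 1.4 × 6.42 / 8 = 1.1235 back to its contributor per unit of net cost, which exceeds 1, making full contribution the dominant choice for everyone.
At the Nash equilibrium everyone contributes 46. Group total payoff = 1.4 × 6.42 × 368 = 3307.58.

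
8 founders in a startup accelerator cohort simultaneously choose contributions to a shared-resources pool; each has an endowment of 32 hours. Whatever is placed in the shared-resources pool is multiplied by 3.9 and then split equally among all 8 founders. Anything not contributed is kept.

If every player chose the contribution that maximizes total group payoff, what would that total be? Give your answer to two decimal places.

998.40 hours

Each contributed unit returns 3.900 to the group as a whole (0.4875 to each of 8 players), which exceeds 1, so the social optimum is full contribution: group total = 3.900 × 256 = 998.40.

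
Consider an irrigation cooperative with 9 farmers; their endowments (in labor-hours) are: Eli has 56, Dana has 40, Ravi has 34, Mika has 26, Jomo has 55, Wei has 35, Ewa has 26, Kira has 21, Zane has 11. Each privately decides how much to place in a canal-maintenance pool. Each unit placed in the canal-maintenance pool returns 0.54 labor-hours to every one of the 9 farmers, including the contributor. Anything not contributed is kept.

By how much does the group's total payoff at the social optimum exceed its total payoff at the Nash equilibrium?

The private return per contributed unit is 0.54 < 1 for everyone, so the Nash equilibrium is zero contribution and the group total is Σ E_j = 56 + 40 + 34 + 26 + 55 + 35 + 26 + 21 + 11 = 304.
Each contributed unit returns 4.860 to the group, so the social optimum is full contribution by everyone: group total = 4.860 × 304 = 1477.44.
Efficiency loss = (4.860 − 1) × 304 = 1173.44.

1173.44 labor-hours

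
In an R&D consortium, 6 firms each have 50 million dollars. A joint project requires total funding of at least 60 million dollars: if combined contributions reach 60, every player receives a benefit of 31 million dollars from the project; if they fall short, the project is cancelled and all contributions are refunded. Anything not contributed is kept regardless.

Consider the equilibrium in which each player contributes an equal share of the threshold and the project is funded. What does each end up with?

71 million dollars

Equal share of the threshold: 60/6 = 10.
At this profile no one gains by cutting their contribution: any cut drops the total below 60, the project is cancelled, contributions are refunded, and the deviator ends with 50, which is less than 50 − 10 + 31 = 71. Contributing more than 10 just wastes the excess. So contributing exactly 10 is a best response.
Each player's payoff: 50 − 10 + 31 = 71.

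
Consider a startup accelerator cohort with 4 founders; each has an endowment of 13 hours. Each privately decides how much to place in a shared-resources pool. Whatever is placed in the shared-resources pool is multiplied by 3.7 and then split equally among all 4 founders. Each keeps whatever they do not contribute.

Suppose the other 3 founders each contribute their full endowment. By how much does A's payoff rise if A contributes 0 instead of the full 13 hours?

Switching from a contribution of 13 to 0 lets A keep an extra 13 hours, but lowers the shared-resources pool by 13, which costs A their own share of that drop: 3.7/4 × 13 = 12.02.
Net gain = 13 − 12.02 = 0.98. The private return per contributed unit (0.9250) is below 1, so free-riding is indeed the best response regardless of what the others do.

0.98 hours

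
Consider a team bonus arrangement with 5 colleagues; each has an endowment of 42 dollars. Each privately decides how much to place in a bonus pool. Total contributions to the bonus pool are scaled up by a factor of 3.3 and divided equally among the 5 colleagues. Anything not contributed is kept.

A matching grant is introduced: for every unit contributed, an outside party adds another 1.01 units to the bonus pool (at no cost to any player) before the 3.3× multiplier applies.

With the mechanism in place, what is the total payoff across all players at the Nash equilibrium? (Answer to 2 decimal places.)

1392.93 dollars

With the mechanism, a contributed unit returns 3.3 × 2.01 / 5 = 1.3266 per unit of net cost to the contributor — now above 1 — so contributing fully is weakly dominant for every player.
So the Nash equilibrium is full contribution by all 5; the group earns 3.3 × 2.01 × 210 = 1392.93.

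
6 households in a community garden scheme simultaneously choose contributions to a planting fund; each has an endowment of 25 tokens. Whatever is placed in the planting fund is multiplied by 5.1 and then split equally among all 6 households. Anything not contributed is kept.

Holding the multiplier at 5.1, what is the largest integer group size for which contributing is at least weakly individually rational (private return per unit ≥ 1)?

5

Private return per unit is 5.1/(group size), which is ≥ 1 whenever the group size is ≤ 5.1.
The largest such integer is 5.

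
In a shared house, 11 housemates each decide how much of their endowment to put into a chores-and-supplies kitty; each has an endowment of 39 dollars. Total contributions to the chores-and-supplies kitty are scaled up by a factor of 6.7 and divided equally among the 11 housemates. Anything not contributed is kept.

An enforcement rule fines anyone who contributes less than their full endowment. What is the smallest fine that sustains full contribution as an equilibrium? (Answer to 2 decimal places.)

15.25 dollars

Given the others contribute fully, the best deviation is to contribute 0 (any partial contribution still incurs the fine and gives up units whose private return 0.6091 is below 1).
Deviating from 39 to 0 saves 39 dollars but forfeits the deviator's share of the drop in the chores-and-supplies kitty: 6.7/11 × 39 = 23.75.
So the deviation gain is 39 − 23.75 = 15.25, and the fine must be at least 15.25 dollars to wipe it out.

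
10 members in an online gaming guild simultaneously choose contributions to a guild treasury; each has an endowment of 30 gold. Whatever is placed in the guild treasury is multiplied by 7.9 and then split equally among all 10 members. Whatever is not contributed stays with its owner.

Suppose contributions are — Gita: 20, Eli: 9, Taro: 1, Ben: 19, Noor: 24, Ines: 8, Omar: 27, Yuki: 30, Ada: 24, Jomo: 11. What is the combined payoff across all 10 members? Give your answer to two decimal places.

1493.70 gold

Total contributed: 20 + 9 + 1 + 19 + 24 + 8 + 27 + 30 + 24 + 11 = 173; total kept: 10 × 30 − 173 = 127.
The guild treasury pays out 7.9 × 173 = 1366.70 in aggregate.
Group total = 127 + 1366.70 = 1493.70.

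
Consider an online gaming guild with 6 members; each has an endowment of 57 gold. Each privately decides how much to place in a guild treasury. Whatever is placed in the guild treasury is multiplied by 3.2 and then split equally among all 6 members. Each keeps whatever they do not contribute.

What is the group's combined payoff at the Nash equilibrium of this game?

Each contributed unit returns 3.2/6 = 0.5333 to its contributor — below 1 — so contributing 0 is dominant for every player. At the Nash equilibrium everyone keeps their 57, and the group total is 6 × 57 = 342.

342.00 gold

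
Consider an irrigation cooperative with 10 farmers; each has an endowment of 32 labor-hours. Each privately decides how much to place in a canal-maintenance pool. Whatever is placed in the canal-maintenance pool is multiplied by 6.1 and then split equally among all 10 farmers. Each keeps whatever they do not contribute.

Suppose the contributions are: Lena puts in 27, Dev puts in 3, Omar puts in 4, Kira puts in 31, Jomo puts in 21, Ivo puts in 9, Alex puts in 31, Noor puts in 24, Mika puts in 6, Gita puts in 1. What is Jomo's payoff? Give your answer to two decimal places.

Total contributed: 27 + 3 + 4 + 31 + 21 + 9 + 31 + 24 + 6 + 1 = 157.
Each receives 6.1 × 157 / 10 = 95.77 from the canal-maintenance pool.
Jomo keeps 32 − 21 = 11, so Jomo's payoff is 11 + 95.77 = 106.77.

106.77 labor-hours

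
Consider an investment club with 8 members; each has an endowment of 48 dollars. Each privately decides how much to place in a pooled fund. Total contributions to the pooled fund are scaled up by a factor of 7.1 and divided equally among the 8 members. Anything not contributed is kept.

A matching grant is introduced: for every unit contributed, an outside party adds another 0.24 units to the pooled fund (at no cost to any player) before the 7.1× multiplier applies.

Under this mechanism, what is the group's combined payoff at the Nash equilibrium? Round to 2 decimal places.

Under the mechanism each unit contributed yields 7.1 × 1.24 / 8 = 1.1005 back to its contributor per unit of net cost, which exceeds 1, making full contribution the dominant choice for everyone.
So the Nash equilibrium is full contribution by all 8; the group earns 7.1 × 1.24 × 384 = 3380.74.

3380.74 dollars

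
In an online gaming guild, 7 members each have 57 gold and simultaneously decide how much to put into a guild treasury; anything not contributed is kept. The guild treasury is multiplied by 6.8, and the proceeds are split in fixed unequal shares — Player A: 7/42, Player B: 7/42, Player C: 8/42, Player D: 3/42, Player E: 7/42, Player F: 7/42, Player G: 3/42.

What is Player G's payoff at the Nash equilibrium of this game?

195.43 gold

A player with share s gets back 6.8·s per unit contributed, so full contribution is dominant for anyone with s > 1/6.8 = 0.1471 and zero contribution is dominant for anyone below.
The shares above 0.1471 belong to Player A, Player B, Player C, Player E and Player F, contributing 57 each; the remaining 2 contribute 0. Total contributed: 285.
Player G keeps 57 and receives 6.8 × 285 × 3/42 = 138.43 from the guild treasury, for a payoff of 195.43.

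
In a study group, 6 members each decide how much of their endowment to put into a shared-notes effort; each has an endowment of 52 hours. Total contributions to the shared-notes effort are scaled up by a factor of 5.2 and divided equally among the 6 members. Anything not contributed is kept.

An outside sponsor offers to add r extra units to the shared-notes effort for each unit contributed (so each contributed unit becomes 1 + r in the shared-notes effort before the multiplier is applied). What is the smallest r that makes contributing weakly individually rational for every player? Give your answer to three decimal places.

0.154

With matching at rate r, one contributed unit becomes (1 + r) in the shared-notes effort and returns 5.2 × (1 + r) / 6 to the contributor.
Setting this equal to 1: 1 + r = 6/5.2 = 1.1538.
So the minimum matching rate is r = 1.1538 − 1 = 0.154.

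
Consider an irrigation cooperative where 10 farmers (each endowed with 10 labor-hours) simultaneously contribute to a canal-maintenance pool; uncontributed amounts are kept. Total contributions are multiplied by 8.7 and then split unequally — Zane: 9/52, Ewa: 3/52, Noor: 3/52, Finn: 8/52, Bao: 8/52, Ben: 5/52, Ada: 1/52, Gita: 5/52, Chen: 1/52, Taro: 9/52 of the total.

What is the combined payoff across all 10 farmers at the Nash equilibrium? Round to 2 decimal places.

A player with share s gets back 8.7·s per unit contributed, so full contribution is dominant for anyone with s > 1/8.7 = 0.1149 and zero contribution is dominant for anyone below.
Zane, Finn, Bao and Taro are above the threshold, contributing 10 each; the remaining 6 contribute 0. Total contributed: 40.
The canal-maintenance pool pays out 8.7 × 40 = 348.00 in total (split across the unequal shares, but the aggregate is all that matters for the group sum).
The 6 free-riders keep 10 each, adding 60. Group total = 60 + 348.00 = 408.00.

408.00 labor-hours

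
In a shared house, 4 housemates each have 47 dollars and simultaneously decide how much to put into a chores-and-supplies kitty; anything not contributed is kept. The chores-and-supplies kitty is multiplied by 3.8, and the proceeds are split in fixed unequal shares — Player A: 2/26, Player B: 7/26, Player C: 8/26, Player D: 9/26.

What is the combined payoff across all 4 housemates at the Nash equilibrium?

582.80 dollars

For player j, contributing a unit is worthwhile iff 3.8 × (j's share) ≥ 1, i.e. iff j's share is at least 0.2632.
Player B, Player C and Player D clear that bar, contributing 47 each; the remaining 1 contribute 0. Total contributed: 141.
The chores-and-supplies kitty pays out 3.8 × 141 = 535.80 in total (split across the unequal shares, but the aggregate is all that matters for the group sum).
The 1 free-riders keep 47 each, adding 47. Group total = 47 + 535.80 = 582.80.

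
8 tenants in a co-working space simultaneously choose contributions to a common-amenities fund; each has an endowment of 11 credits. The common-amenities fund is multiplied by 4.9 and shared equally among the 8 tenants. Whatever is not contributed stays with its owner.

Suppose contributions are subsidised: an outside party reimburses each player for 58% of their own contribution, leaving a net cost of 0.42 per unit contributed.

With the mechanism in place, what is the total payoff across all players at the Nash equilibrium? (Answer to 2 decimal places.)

482.24 credits

With the mechanism, a contributed unit returns (4.9/8) / 0.42 = 1.4583 per unit of net cost to the contributor — now above 1 — so contributing fully is weakly dominant for every player.
At the Nash equilibrium everyone contributes 11. Group total payoff = 8 × (11 × 0.58 + 4.9 × 11) = 482.24.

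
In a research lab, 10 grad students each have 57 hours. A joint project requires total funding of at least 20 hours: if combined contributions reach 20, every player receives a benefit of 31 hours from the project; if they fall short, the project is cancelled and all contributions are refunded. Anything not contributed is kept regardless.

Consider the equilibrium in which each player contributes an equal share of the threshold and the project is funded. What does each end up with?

86 hours

Equal share of the threshold: 20/10 = 2.
At this profile no one gains by cutting their contribution: any cut drops the total below 20, the project is cancelled, contributions are refunded, and the deviator ends with 57, which is less than 57 − 2 + 31 = 86. Contributing more than 2 just wastes the excess. So contributing exactly 2 is a best response.
Each player's payoff: 57 − 2 + 31 = 86.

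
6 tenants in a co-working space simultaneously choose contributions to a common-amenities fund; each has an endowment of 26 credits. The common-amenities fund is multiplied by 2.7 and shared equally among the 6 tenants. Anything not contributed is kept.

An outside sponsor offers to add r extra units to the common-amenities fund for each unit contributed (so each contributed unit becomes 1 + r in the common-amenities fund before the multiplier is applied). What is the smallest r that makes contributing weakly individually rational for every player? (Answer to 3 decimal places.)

1.222

With matching at rate r, one contributed unit becomes (1 + r) in the common-amenities fund and returns 2.7 × (1 + r) / 6 to the contributor.
Setting this equal to 1: 1 + r = 6/2.7 = 2.2222.
So the minimum matching rate is r = 2.2222 − 1 = 1.222.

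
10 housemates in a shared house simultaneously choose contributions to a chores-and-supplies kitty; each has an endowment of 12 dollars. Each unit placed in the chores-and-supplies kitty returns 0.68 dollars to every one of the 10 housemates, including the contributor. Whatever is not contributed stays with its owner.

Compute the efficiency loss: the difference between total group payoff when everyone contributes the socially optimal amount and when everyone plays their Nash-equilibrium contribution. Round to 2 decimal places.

696.00 dollars

The private return per contributed unit is 0.68 < 1, so contributing 0 is dominant for every player. At the Nash equilibrium everyone keeps their 12, and the group total is 10 × 12 = 120.
Each contributed unit returns 6.800 to the group as a whole (0.68 to each of 10 players), which exceeds 1, so the social optimum is full contribution: group total = 6.800 × 120 = 816.00.
Efficiency loss = 816.00 − 120 = 696.00.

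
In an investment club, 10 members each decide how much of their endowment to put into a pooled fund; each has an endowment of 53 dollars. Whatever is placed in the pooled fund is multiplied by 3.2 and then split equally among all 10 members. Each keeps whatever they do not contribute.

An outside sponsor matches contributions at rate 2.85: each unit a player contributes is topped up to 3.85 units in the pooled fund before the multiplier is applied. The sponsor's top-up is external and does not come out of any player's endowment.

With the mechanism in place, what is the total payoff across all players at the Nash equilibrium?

Under the mechanism each unit contributed yields 3.2 × 3.85 / 10 = 1.2320 back to its contributor per unit of net cost, which exceeds 1, making full contribution the dominant choice for everyone.
So the Nash equilibrium is full contribution by all 10; the group earns 3.2 × 3.85 × 530 = 6529.60.

6529.60 dollars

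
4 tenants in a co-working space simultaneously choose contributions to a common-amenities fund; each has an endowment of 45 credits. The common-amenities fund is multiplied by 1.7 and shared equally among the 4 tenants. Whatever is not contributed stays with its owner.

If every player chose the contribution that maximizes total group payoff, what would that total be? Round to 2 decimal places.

Each contributed unit returns 1.700 to the group as a whole (0.4250 to each of 4 players), which exceeds 1, so the social optimum is full contribution: group total = 1.700 × 180 = 306.00.

306.00 credits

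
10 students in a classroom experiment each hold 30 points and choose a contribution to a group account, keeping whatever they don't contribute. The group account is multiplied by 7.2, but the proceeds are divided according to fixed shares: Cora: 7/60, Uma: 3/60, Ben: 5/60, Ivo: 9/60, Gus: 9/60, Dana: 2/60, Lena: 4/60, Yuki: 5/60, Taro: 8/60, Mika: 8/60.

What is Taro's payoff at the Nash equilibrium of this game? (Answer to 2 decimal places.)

87.60 points

Player j's private return per contributed unit is 7.2 × (j's share). Contributing is weakly dominant for j when that share is at least 1/7.2 = 0.1389, and contributing 0 is dominant otherwise.
Ivo and Gus are above the threshold, contributing 30 each; the remaining 8 contribute 0. Total contributed: 60.
Taro keeps 30 and receives 7.2 × 60 × 8/60 = 57.60 from the group account, for a payoff of 87.60.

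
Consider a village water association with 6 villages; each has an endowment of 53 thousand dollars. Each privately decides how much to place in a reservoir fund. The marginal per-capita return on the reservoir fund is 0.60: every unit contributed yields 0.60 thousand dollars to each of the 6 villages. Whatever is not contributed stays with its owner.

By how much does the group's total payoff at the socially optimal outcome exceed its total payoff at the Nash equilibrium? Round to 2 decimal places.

The private return per contributed unit is 0.60 < 1, so contributing 0 is dominant for every player. At the Nash equilibrium everyone keeps their 53, and the group total is 6 × 53 = 318.
Each contributed unit returns 3.600 to the group as a whole (0.60 to each of 6 players), which exceeds 1, so the social optimum is full contribution: group total = 3.600 × 318 = 1144.80.
Efficiency loss = 1144.80 − 318 = 826.80.

826.80 thousand dollars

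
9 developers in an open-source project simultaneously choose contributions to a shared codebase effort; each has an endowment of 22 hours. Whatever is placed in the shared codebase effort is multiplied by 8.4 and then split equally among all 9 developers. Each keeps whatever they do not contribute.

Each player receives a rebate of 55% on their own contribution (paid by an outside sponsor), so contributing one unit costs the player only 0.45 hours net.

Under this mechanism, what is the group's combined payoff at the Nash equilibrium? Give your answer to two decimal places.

1772.10 hours

The effective private return per unit is now (8.4/9) / 0.45 = 2.0741 > 1, so every player's dominant strategy flips to full contribution.
At the Nash equilibrium everyone contributes 22. Group total payoff = 9 × (22 × 0.55 + 8.4 × 22) = 1772.10.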